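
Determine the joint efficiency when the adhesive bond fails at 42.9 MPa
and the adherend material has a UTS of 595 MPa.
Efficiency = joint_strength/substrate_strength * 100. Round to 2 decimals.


Joint efficiency = 42.9 / 595 * 100
= 7.21%

7.21


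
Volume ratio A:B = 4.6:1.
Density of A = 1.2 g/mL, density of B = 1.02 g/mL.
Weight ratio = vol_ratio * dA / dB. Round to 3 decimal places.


Wt ratio = 4.6 * 1.2 / 1.02
= 5.412

5.412


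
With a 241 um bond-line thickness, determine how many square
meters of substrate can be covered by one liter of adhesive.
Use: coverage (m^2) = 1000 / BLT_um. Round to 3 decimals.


Coverage = 1000 / 241 = 4.149 m^2

4.149


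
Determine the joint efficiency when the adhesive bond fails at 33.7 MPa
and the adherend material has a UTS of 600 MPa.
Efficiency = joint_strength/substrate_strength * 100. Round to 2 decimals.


Joint efficiency = 33.7 / 600 * 100
= 5.62%

5.62


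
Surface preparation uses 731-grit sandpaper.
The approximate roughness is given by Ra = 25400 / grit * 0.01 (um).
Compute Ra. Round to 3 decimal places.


Ra = 25400 / 731 * 0.01
= 254 / 731
= 0.347 um

0.347


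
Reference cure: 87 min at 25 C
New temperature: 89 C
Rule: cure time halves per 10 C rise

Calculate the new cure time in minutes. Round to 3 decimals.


factor = 2^((89-25)/10) = 84.4485
t_new = 87 / 84.4485 = 1.030 min

1.030


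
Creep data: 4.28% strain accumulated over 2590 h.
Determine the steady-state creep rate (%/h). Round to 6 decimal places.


Rate = 4.28 / 2590 = 0.001653 %/h

0.001653


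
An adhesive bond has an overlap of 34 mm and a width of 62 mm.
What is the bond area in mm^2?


Bond area = overlap * width
= 34 * 62
= 2108 mm^2

2108


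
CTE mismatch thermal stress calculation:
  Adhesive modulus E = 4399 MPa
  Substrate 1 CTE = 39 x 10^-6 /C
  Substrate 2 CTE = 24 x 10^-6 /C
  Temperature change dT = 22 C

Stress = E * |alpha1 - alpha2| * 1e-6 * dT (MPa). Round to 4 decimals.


delta_alpha = |39 - 24| = 15 x 10^-6/C
Stress = 4399 * 15e-6 * 22
= 1.4517 MPa

1.4517


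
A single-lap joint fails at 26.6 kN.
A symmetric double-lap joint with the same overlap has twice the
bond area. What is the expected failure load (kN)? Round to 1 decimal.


Double-lap load = 2 * 26.6 = 53.2 kN

53.2


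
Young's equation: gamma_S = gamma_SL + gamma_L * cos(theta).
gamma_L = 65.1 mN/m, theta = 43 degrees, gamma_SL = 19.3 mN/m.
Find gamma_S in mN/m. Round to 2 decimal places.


cos(43 deg) = 0.731354
gamma_S = 19.3 + 65.1 * 0.731354
= 66.91 mN/m

66.91


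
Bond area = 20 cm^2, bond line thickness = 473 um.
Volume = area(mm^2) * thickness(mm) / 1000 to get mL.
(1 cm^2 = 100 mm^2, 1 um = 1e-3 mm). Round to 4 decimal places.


area_mm2 = 20 * 100 = 2000
blt_mm = 473 * 1e-3 = 0.473
vol_mm3 = 2000 * 0.473 = 946.0
vol_mL = 946.0 / 1000 = 0.9460 mL

0.9460


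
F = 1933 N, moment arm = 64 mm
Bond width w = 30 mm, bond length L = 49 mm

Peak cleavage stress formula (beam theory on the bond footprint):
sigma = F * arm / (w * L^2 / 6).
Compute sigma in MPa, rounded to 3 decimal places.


sigma = (1933 * 64) / (30 * 2401 / 6)
= 123712 * 6 / 72030
= 742272 / 72030
= 10.305 MPa

10.305


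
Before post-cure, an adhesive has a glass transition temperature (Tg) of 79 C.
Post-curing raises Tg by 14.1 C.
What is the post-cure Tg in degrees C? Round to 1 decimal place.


Tg_post = Tg_base + delta_Tg
= 79 + 14.1
= 93.1 C

93.1


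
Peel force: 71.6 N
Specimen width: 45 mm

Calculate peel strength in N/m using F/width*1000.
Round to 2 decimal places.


Peel strength = 71.6 / 45 * 1000 = 1591.11 N/m

1591.11


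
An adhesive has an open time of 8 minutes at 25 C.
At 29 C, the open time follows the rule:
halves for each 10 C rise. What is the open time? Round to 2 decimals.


Factor = 2^((29-25)/10) = 1.3195
Open time = 8 / 1.3195 = 6.06 min

6.06


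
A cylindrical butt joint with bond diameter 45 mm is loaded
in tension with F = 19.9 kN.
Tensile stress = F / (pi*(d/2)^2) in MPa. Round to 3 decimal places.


Area = pi * (45/2)^2 = 1590.4313 mm^2
Stress = 19.9*1000 / 1590.4313
= 12.512 MPa

12.512


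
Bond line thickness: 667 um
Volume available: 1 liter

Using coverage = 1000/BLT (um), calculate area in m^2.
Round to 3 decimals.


1 L = 1e6 mm^3, thickness = 667 um = 0.667 mm
Area = 1e6 / 0.667 mm^2 = (1e6 / 0.667) / 1e6 m^2 = 1000 / 667 m^2
= 1.499 m^2

1.499


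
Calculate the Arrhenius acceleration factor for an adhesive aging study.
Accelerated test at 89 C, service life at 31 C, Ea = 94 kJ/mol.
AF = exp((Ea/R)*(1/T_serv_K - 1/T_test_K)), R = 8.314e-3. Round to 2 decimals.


T_test = 362.15 K, T_serv = 304.15 K
Ea/R = 94 / 0.008314 = 11306.23
AF = exp(11306.23 * (1/304.15 - 1/362.15))
= 385.08

385.08


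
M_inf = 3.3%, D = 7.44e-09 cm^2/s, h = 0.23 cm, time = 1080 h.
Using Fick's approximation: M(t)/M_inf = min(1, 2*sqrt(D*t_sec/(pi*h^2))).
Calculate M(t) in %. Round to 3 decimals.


t = 3888000 s
ratio = min(1, 2*sqrt(7.44e-09*3888000/(pi*0.0529)))
= 0.834405
M(t) = 3.3 * 0.834405 = 2.754%

2.754


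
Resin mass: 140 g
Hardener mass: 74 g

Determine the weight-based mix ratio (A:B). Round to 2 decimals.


Ratio = 140 / 74 = 1.89

1.89


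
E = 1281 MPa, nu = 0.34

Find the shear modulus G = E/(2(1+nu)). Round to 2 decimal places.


G = 1281 / (2 * 1.34)
= 477.99 MPa

477.99


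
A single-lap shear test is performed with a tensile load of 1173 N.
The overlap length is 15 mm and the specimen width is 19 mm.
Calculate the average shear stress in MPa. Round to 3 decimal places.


Shear stress = F / (overlap * width)
= 1173 / (15 * 19)
= 1173 / 285
= 4.116 MPa

4.116


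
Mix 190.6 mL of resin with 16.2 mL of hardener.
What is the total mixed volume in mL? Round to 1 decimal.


Total = 190.6 + 16.2 = 206.8 mL

206.8


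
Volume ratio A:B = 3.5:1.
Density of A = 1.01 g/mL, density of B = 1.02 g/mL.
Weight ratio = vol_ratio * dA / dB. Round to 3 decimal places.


Wt ratio = 3.5 * 1.01 / 1.02
= 3.466

3.466


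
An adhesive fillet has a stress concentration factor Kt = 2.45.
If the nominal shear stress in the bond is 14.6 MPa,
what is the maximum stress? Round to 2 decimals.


Max stress = 14.6 * 2.45 = 35.77 MPa

35.77


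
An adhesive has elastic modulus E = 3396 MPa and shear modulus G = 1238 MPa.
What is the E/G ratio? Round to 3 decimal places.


E/G = 3396 / 1238 = 2.743

2.743


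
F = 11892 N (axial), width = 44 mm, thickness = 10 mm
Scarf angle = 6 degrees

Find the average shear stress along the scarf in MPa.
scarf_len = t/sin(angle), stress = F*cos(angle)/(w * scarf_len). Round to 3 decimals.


scarf_len = 10/sin(6 deg) = 95.6677
cos(6 deg) = 0.994522
stress = 11892*0.994522/(44*95.6677) = 2.810 MPa

2.810


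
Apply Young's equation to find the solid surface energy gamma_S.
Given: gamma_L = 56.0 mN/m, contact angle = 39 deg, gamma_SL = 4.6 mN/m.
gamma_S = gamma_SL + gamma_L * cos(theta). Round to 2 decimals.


theta_rad = 39 * pi/180 = 0.680678
gamma_S = 4.6 + 56.0 * cos(0.680678)
= 48.12 mN/m

48.12


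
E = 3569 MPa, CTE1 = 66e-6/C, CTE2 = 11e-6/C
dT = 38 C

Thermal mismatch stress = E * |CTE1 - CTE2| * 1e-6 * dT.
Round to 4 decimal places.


= 3569 * 55e-6 * 38
= 7.4592 MPa

7.4592


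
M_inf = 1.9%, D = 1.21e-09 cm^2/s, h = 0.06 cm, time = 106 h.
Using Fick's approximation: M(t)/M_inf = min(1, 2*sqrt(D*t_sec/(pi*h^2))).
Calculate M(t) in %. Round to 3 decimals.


t = 381600 s
ratio = min(1, 2*sqrt(1.21e-09*381600/(pi*0.0036)))
= 0.404111
M(t) = 1.9 * 0.404111 = 0.768%

0.768


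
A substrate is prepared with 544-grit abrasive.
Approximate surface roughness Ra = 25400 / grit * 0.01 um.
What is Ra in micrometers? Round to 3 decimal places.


Ra = 25400 / 544 * 0.01 = 0.467 um

0.467


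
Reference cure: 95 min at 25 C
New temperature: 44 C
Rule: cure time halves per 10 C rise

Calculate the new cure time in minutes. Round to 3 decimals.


factor = 2^((44-25)/10) = 3.7321
t_new = 95 / 3.7321 = 25.455 min

25.455


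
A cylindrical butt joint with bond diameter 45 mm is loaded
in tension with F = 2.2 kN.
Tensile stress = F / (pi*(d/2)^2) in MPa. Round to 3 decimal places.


Area = pi * (45/2)^2 = 1590.4313 mm^2
Stress = 2.2*1000 / 1590.4313
= 1.383 MPa

1.383


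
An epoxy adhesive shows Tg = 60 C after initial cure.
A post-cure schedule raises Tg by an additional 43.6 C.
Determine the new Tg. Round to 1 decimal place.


New Tg = 60 + 43.6
= 103.6 C

103.6


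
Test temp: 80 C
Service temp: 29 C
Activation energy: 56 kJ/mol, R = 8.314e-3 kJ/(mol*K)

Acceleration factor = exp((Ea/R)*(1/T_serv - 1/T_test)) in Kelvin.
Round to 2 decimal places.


AF = exp((56/0.008314)*(1/302.15 - 1/353.15))
= 25.01

25.01


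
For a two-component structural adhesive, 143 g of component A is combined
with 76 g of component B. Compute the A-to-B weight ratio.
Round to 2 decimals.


Weight ratio A:B = 143 / 76
= 1.88

1.88


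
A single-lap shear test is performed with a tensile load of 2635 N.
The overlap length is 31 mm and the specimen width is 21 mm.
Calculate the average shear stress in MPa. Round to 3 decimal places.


Shear stress = F / (overlap * width)
= 2635 / (31 * 21)
= 2635 / 651
= 4.048 MPa

4.048


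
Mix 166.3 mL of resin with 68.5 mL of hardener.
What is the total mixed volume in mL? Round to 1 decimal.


Total = 166.3 + 68.5 = 234.8 mL

234.8


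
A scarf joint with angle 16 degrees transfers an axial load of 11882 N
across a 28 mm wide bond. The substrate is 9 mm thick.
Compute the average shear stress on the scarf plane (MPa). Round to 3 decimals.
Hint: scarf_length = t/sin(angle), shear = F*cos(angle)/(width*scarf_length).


scarf_length = 9 / sin(16 deg) = 32.6516 mm
cos(16 deg) = 0.961262
shear stress = 11882 * 0.961262 / (28 * 32.6516)
= 12.493 MPa

12.493


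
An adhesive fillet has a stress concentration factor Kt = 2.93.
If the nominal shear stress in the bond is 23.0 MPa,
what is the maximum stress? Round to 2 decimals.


Max stress = 23.0 * 2.93 = 67.39 MPa

67.39


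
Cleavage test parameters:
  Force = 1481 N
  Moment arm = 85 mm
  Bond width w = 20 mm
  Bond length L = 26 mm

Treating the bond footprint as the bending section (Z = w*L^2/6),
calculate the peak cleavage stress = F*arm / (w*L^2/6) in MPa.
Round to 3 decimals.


M = 1481 * 85 = 125885 N*mm
Z = 20 * 26^2 / 6 = 13520 / 6 mm^3
sigma = M / Z = 6 * 125885 / 13520 = 755310 / 13520
= 55.866 MPa

55.866


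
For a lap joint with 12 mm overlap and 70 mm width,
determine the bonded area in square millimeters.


Area = 12 * 70 = 840 mm^2

840


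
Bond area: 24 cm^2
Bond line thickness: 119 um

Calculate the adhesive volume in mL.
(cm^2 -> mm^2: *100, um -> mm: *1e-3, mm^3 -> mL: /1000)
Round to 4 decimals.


V = 24*100 * 119*1e-3 / 1000
= 0.2856 mL

0.2856


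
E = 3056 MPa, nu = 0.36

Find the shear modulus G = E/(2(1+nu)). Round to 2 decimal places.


G = 3056 / (2 * 1.36)
= 1123.53 MPa

1123.53


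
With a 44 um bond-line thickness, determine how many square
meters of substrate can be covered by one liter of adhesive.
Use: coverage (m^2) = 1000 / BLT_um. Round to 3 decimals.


Coverage = 1000 / 44 = 22.727 m^2

22.727


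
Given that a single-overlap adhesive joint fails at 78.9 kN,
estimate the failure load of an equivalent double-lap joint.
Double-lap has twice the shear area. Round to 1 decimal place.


Double-lap factor = 2
Expected load = 78.9 * 2 = 157.8 kN

157.8


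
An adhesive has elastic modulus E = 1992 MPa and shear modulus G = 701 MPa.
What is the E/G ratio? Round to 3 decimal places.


E/G = 1992 / 701 = 2.842

2.842


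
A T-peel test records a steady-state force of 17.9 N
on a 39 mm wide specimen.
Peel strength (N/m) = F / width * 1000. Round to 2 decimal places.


Peel strength = 17.9 / 39 * 1000
= 458.97 N/m

458.97


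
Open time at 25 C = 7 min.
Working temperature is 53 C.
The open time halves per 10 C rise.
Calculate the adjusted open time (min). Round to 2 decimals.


factor = 2^((53 - 25) / 10) = 6.9644
ot = 7 / 6.9644 = 1.01 min

1.01


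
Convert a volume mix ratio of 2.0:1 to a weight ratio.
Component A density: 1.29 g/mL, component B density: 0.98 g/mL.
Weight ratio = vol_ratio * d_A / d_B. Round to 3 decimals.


= 2.0 * 1.29 / 0.98 = 2.633

2.633


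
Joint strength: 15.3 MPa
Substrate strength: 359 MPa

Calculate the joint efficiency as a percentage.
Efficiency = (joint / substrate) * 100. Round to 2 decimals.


Efficiency = (15.3 / 359) * 100 = 4.26%

4.26


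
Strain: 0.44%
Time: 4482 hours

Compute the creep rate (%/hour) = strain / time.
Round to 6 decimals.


Creep rate = 0.44 / 4482
= 0.000098 %/h

0.000098


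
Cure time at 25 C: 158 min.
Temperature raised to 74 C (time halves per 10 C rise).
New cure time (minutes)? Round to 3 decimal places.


Acceleration factor = 2^(49/10) = 29.8571
New time = 158 / 29.8571 = 5.292 min

5.292


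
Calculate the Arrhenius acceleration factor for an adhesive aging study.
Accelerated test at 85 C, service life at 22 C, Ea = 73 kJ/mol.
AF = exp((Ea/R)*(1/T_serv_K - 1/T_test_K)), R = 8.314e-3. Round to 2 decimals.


T_test = 358.15 K, T_serv = 295.15 K
Ea/R = 73 / 0.008314 = 8780.37
AF = exp(8780.37 * (1/295.15 - 1/358.15))
= 187.34

187.34


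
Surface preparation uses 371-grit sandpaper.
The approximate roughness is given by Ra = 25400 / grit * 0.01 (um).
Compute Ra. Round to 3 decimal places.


Ra = 25400 / 371 * 0.01
= 254 / 371
= 0.685 um

0.685


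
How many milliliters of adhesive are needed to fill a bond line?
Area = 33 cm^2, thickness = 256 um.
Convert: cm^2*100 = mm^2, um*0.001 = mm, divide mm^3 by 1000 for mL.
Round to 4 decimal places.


= (33 * 100) * (256 * 0.001) / 1000
= 0.8448 mL

0.8448


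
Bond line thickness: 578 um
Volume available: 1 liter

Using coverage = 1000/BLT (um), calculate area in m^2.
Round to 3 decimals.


1 L = 1e6 mm^3, thickness = 578 um = 0.578 mm
Area = 1e6 / 0.578 mm^2 = (1e6 / 0.578) / 1e6 m^2 = 1000 / 578 m^2
= 1.730 m^2

1.730


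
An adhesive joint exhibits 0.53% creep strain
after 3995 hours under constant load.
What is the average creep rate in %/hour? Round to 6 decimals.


Creep rate = strain / time
= 0.53 / 3995
= 0.000133 %/h

0.000133


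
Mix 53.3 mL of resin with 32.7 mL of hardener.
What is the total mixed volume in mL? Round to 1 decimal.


Total = 53.3 + 32.7 = 86.0 mL

86.0


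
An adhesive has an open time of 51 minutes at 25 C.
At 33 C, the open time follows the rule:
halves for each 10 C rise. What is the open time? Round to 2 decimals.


Factor = 2^((33-25)/10) = 1.7411
Open time = 51 / 1.7411 = 29.29 min

29.29


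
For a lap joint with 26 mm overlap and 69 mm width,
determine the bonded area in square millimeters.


Area = 26 * 69 = 1794 mm^2

1794


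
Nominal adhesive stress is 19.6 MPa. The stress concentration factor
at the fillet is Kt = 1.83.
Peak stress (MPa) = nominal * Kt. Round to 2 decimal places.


Peak = 19.6 * 1.83 = 35.87 MPa

35.87


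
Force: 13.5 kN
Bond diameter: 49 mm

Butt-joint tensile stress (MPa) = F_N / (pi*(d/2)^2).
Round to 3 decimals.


F_N = 13.5 * 1000 = 13500.0 N
A = pi*(24.5)^2 = 1885.7410 mm^2
stress = 13500.0 / 1885.7410 = 7.159 MPa

7.159


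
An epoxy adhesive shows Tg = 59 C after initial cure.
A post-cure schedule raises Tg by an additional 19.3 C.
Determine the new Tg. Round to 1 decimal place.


New Tg = 59 + 19.3
= 78.3 C

78.3


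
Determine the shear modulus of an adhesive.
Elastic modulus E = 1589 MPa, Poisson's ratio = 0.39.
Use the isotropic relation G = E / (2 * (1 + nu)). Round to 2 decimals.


G = 1589 / (2*(1+0.39)) = 1589 / 2.78
= 571.58 MPa

571.58


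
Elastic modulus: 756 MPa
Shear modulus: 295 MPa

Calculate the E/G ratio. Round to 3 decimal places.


E / G = 756 / 295 = 2.563

2.563


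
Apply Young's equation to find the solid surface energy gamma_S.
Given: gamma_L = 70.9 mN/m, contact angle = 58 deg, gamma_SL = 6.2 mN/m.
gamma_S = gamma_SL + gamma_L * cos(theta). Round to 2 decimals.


theta_rad = 58 * pi/180 = 1.012291
gamma_S = 6.2 + 70.9 * cos(1.012291)
= 43.77 mN/m

43.77


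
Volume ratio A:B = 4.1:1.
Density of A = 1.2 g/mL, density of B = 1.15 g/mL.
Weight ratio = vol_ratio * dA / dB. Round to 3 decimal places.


Wt ratio = 4.1 * 1.2 / 1.15
= 4.278

4.278


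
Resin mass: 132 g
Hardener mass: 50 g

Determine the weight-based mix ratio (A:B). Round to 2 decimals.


Ratio = 132 / 50 = 2.64

2.64


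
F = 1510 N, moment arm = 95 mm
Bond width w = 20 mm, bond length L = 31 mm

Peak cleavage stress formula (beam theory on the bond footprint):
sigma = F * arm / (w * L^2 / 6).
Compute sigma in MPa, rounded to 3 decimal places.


sigma = (1510 * 95) / (20 * 961 / 6)
= 143450 * 6 / 19220
= 860700 / 19220
= 44.781 MPa

44.781


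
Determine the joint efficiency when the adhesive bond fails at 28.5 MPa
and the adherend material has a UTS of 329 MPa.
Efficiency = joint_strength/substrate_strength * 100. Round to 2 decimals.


Joint efficiency = 28.5 / 329 * 100
= 8.66%

8.66


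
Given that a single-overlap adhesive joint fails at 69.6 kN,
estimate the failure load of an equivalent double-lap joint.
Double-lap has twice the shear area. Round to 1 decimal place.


Double-lap factor = 2
Expected load = 69.6 * 2 = 139.2 kN

139.2


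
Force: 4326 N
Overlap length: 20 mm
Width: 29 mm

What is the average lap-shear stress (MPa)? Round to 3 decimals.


Average shear stress = F / (overlap * width)
= 4326 / (20 * 29)
= 7.459 MPa

7.459


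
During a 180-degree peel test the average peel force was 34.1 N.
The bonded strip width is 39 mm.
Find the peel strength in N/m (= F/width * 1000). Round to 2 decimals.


Peel strength = F/width * 1000
= 34.1 / 39 * 1000
= 874.36 N/m

874.36


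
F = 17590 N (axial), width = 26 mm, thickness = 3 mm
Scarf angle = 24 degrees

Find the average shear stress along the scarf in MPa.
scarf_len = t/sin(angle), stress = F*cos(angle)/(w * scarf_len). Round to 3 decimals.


scarf_len = 3/sin(24 deg) = 7.3758
cos(24 deg) = 0.913545
stress = 17590*0.913545/(26*7.3758) = 83.794 MPa

83.794


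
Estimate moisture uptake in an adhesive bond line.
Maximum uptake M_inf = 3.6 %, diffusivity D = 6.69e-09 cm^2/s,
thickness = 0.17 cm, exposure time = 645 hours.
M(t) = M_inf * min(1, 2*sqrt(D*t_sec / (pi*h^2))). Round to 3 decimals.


Convert time: 645 h = 2322000 s
ratio = min(1, 2*sqrt(6.69e-09*2322000/(pi*0.17^2)))
= 0.827276
M(t) = 3.6 * 0.827276 = 2.978%

2.978


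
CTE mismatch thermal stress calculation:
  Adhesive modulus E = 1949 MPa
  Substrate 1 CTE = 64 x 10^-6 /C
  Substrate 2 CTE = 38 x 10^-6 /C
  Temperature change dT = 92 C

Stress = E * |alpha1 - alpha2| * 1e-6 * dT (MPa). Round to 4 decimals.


delta_alpha = |64 - 38| = 26 x 10^-6/C
Stress = 1949 * 26e-6 * 92
= 4.6620 MPa

4.6620


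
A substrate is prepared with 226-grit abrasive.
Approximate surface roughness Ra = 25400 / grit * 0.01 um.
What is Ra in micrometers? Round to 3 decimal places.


Ra = 25400 / 226 * 0.01 = 1.124 um

1.124


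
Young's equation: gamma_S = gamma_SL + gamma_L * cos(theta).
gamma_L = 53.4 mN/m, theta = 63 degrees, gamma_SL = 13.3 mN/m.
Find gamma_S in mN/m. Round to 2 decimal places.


cos(63 deg) = 0.453990
gamma_S = 13.3 + 53.4 * 0.453990
= 37.54 mN/m

37.54


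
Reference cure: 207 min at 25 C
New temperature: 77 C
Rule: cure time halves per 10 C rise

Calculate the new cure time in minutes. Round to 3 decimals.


factor = 2^((77-25)/10) = 36.7583
t_new = 207 / 36.7583 = 5.631 min

5.631


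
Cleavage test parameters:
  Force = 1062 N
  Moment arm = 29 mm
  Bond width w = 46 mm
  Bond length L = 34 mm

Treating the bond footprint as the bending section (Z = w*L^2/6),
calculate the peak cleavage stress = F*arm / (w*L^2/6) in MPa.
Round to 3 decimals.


M = 1062 * 29 = 30798 N*mm
Z = 46 * 34^2 / 6 = 53176 / 6 mm^3
sigma = M / Z = 6 * 30798 / 53176 = 184788 / 53176
= 3.475 MPa

3.475


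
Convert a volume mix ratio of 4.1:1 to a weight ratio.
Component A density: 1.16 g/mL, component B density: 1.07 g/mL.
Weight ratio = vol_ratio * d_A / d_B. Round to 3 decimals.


= 4.1 * 1.16 / 1.07 = 4.445

4.445


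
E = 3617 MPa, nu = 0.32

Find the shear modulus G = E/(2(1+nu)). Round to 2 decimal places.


G = 3617 / (2 * 1.32)
= 1370.08 MPa

1370.08


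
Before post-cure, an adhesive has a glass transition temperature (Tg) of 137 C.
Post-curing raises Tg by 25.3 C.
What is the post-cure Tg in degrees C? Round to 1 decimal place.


Tg_post = Tg_base + delta_Tg
= 137 + 25.3
= 162.3 C

162.3


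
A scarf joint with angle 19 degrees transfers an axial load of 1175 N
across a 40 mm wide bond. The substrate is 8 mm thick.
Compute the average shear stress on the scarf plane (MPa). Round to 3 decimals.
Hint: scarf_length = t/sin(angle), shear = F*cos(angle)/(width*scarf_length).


scarf_length = 8 / sin(19 deg) = 24.5724 mm
cos(19 deg) = 0.945519
shear stress = 1175 * 0.945519 / (40 * 24.5724)
= 1.130 MPa

1.130


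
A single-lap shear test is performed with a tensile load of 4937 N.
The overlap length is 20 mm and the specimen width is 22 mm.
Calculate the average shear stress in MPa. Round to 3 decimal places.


Shear stress = F / (overlap * width)
= 4937 / (20 * 22)
= 4937 / 440
= 11.220 MPa

11.220


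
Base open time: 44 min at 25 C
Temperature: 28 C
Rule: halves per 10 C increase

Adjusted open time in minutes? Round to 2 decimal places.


Acceleration = 2^((28-25)/10) = 1.2311
Open time = 44 / 1.2311 = 35.74 min

35.74


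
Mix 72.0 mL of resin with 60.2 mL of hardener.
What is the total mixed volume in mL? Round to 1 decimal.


Total = 72.0 + 60.2 = 132.2 mL

132.2


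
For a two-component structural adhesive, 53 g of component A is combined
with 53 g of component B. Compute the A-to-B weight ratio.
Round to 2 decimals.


Weight ratio A:B = 53 / 53
= 1.00

1.00


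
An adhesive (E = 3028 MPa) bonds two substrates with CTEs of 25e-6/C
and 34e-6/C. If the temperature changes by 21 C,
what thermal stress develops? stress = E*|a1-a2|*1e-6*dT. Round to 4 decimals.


Stress = 3028 * |25 - 34| * 1e-6 * 21
= 0.5723 MPa

0.5723


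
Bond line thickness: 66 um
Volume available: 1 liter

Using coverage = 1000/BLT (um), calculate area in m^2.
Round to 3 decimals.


1 L = 1e6 mm^3, thickness = 66 um = 0.066 mm
Area = 1e6 / 0.066 mm^2 = (1e6 / 0.066) / 1e6 m^2 = 1000 / 66 m^2
= 15.152 m^2

15.152


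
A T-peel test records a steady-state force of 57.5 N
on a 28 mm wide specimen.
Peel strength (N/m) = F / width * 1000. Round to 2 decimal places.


Peel strength = 57.5 / 28 * 1000
= 2053.57 N/m

2053.57


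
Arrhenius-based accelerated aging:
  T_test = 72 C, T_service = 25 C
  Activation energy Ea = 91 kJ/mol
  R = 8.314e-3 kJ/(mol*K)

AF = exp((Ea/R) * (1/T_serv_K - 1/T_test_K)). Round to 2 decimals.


T_test_K = 345.15, T_serv_K = 298.15
AF = exp((91/8.314e-3) * (1/298.15 - 1/345.15))
= 148.27

148.27


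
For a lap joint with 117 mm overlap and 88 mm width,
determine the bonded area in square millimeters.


Area = 117 * 88 = 10296 mm^2

10296


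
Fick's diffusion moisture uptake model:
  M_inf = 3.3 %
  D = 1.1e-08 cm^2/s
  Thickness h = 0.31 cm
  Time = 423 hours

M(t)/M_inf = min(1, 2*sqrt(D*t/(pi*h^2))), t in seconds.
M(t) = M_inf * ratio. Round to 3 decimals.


t_sec = 423 * 3600 = 1522800
ratio = 2*sqrt(1.1e-08*1522800/(pi*0.31^2))
= min(1, 0.471098)
= 0.471098
M(t) = 3.3 * 0.471098 = 1.555 %

1.555


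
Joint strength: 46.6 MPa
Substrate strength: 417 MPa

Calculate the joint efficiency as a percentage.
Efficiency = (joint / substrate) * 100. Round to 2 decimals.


Efficiency = (46.6 / 417) * 100 = 11.18%

11.18


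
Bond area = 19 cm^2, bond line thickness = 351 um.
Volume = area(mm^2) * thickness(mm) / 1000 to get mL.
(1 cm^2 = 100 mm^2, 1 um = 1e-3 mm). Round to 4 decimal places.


area_mm2 = 19 * 100 = 1900
blt_mm = 351 * 1e-3 = 0.351
vol_mm3 = 1900 * 0.351 = 666.9
vol_mL = 666.9 / 1000 = 0.6669 mL

0.6669


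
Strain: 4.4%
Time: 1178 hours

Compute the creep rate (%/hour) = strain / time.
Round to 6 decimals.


Creep rate = 4.4 / 1178
= 0.003735 %/h

0.003735


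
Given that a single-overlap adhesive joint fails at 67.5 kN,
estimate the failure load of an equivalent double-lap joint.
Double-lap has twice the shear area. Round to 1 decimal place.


Double-lap factor = 2
Expected load = 67.5 * 2 = 135.0 kN

135.0


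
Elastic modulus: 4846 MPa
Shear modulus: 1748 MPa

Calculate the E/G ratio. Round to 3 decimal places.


E / G = 4846 / 1748 = 2.772

2.772


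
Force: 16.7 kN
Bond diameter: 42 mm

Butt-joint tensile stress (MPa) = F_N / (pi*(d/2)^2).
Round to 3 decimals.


F_N = 16.7 * 1000 = 16700.0 N
A = pi*(21.0)^2 = 1385.4424 mm^2
stress = 16700.0 / 1385.4424 = 12.054 MPa

12.054


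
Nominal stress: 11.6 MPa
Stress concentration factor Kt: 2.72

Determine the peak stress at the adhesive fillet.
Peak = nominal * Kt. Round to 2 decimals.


Peak stress = 11.6 * 2.72
= 31.55 MPa

31.55


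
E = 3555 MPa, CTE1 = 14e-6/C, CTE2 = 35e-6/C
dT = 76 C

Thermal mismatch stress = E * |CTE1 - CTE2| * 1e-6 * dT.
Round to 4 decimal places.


= 3555 * 21e-6 * 76
= 5.6738 MPa

5.6738


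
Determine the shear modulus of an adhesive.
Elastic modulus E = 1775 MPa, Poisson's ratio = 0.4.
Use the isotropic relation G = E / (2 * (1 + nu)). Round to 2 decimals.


G = 1775 / (2*(1+0.4)) = 1775 / 2.80
= 633.93 MPa

633.93


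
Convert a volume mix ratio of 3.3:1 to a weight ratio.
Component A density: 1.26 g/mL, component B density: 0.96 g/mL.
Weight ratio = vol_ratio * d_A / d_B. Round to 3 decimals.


= 3.3 * 1.26 / 0.96 = 4.331

4.331


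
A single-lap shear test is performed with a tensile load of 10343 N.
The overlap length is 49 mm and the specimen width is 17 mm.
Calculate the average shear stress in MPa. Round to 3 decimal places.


Shear stress = F / (overlap * width)
= 10343 / (49 * 17)
= 10343 / 833
= 12.417 MPa

12.417


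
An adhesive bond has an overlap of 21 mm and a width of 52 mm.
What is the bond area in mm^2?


Bond area = overlap * width
= 21 * 52
= 1092 mm^2

1092


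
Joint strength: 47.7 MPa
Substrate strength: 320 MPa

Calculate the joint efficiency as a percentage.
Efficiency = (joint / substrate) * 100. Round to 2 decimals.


Efficiency = (47.7 / 320) * 100 = 14.91%

14.91


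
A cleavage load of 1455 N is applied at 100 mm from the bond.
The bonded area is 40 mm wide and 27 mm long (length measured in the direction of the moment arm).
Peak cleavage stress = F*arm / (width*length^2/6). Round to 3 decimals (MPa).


Moment = 1455 * 100 = 145500 N*mm
Section modulus = 40 * 729 / 6 = 29160 / 6 mm^3
Stress = 145500 / (29160 / 6) = 873000 / 29160
= 29.938 MPa

29.938


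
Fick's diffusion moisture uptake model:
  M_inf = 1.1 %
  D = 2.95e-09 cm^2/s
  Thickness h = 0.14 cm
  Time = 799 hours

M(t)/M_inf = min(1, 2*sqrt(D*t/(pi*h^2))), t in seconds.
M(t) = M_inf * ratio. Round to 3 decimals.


t_sec = 799 * 3600 = 2876400
ratio = 2*sqrt(2.95e-09*2876400/(pi*0.14^2))
= min(1, 0.742442)
= 0.742442
M(t) = 1.1 * 0.742442 = 0.817 %

0.817


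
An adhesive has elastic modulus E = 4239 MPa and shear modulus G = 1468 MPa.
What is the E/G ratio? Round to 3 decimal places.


E/G = 4239 / 1468 = 2.888

2.888


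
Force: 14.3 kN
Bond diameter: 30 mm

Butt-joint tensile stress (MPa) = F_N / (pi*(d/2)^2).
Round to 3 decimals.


F_N = 14.3 * 1000 = 14300.0 N
A = pi*(15.0)^2 = 706.8583 mm^2
stress = 14300.0 / 706.8583 = 20.230 MPa

20.230


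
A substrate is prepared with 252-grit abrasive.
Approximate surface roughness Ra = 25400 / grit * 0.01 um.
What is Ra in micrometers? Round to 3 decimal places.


Ra = 25400 / 252 * 0.01 = 1.008 um

1.008


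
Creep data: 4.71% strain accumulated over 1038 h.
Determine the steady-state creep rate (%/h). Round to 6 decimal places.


Rate = 4.71 / 1038 = 0.004538 %/h

0.004538


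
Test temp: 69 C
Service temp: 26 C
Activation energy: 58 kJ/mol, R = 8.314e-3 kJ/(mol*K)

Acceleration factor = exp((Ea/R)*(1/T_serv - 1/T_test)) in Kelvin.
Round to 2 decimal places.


AF = exp((58/0.008314)*(1/299.15 - 1/342.15))
= 18.74

18.74


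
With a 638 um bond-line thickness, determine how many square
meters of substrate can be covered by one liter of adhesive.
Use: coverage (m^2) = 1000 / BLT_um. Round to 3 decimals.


Coverage = 1000 / 638 = 1.567 m^2

1.567


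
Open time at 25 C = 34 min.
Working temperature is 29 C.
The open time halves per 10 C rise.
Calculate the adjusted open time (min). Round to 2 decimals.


factor = 2^((29 - 25) / 10) = 1.3195
ot = 34 / 1.3195 = 25.77 min

25.77


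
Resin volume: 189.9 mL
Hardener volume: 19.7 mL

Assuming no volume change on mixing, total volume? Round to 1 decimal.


V_total = 189.9 + 19.7 = 209.6 mL

209.6


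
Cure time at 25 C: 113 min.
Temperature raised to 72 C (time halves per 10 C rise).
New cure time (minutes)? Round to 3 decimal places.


Acceleration factor = 2^(47/10) = 25.9921
New time = 113 / 25.9921 = 4.347 min

4.347


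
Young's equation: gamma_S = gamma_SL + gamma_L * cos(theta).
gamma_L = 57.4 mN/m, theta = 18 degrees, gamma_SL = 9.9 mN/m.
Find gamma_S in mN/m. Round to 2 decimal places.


cos(18 deg) = 0.951057
gamma_S = 9.9 + 57.4 * 0.951057
= 64.49 mN/m

64.49


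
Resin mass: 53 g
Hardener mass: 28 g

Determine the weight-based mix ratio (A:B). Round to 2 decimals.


Ratio = 53 / 28 = 1.89

1.89


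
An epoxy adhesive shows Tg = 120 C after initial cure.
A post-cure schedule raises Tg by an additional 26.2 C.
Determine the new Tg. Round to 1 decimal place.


New Tg = 120 + 26.2
= 146.2 C

146.2


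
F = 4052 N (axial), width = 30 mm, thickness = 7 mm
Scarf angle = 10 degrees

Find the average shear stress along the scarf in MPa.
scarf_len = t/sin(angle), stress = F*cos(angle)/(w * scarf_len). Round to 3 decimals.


scarf_len = 7/sin(10 deg) = 40.3114
cos(10 deg) = 0.984808
stress = 4052*0.984808/(30*40.3114) = 3.300 MPa

3.300


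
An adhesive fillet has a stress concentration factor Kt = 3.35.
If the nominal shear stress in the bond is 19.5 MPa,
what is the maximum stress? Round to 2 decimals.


Max stress = 19.5 * 3.35 = 65.33 MPa

65.33


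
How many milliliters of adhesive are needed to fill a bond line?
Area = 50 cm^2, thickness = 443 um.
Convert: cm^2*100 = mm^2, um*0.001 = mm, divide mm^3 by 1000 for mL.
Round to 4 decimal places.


= (50 * 100) * (443 * 0.001) / 1000
= 2.2150 mL

2.2150


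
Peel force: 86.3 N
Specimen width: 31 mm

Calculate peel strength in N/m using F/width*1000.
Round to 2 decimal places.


Peel strength = 86.3 / 31 * 1000 = 2783.87 N/m

2783.87


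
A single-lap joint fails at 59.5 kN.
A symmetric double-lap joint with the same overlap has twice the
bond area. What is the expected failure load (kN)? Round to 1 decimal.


Double-lap load = 2 * 59.5 = 119.0 kN

119.0


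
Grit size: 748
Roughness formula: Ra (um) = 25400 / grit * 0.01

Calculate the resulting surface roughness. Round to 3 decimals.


Ra = 25400 / 748 * 0.01
= 0.340 um

0.340


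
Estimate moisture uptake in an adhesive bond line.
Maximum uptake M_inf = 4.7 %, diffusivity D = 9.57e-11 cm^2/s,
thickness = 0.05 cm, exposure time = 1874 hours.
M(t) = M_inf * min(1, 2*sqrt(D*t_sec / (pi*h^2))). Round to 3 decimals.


Convert time: 1874 h = 6746400 s
ratio = min(1, 2*sqrt(9.57e-11*6746400/(pi*0.05^2)))
= 0.573426
M(t) = 4.7 * 0.573426 = 2.695%

2.695


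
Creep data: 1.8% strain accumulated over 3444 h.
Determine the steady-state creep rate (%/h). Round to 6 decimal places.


Rate = 1.8 / 3444 = 0.000523 %/h

0.000523


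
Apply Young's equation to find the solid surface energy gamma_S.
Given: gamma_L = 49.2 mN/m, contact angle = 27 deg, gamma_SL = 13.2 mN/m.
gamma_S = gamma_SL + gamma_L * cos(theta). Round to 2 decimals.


theta_rad = 27 * pi/180 = 0.471239
gamma_S = 13.2 + 49.2 * cos(0.471239)
= 57.04 mN/m

57.04


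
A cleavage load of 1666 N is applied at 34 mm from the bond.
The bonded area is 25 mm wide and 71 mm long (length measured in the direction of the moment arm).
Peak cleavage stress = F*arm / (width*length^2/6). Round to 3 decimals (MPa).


Moment = 1666 * 34 = 56644 N*mm
Section modulus = 25 * 5041 / 6 = 126025 / 6 mm^3
Stress = 56644 / (126025 / 6) = 339864 / 126025
= 2.697 MPa

2.697


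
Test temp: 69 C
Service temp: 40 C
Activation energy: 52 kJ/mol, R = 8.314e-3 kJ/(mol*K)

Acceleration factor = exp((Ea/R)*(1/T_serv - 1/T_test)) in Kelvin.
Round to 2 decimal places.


AF = exp((52/0.008314)*(1/313.15 - 1/342.15))
= 5.44

5.44


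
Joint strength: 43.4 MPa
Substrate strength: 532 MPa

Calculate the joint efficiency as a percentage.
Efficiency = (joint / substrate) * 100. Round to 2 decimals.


Efficiency = (43.4 / 532) * 100 = 8.16%

8.16


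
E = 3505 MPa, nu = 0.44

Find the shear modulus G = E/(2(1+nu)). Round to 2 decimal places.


G = 3505 / (2 * 1.44)
= 1217.01 MPa

1217.01


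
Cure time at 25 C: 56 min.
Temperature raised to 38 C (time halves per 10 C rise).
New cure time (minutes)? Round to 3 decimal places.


Acceleration factor = 2^(13/10) = 2.4623
New time = 56 / 2.4623 = 22.743 min

22.743


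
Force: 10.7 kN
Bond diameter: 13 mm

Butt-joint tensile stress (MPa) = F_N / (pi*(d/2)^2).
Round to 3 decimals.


F_N = 10.7 * 1000 = 10700.0 N
A = pi*(6.5)^2 = 132.7323 mm^2
stress = 10700.0 / 132.7323 = 80.613 MPa

80.613


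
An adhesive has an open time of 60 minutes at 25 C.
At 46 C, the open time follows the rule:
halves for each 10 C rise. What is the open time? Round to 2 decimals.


Factor = 2^((46-25)/10) = 4.2871
Open time = 60 / 4.2871 = 14.00 min

14.00


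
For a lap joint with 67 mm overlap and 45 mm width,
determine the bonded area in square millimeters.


Area = 67 * 45 = 3015 mm^2

3015


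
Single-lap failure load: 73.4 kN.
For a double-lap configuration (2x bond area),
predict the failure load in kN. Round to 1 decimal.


Failure load = 73.4 * 2 = 146.8 kN

146.8


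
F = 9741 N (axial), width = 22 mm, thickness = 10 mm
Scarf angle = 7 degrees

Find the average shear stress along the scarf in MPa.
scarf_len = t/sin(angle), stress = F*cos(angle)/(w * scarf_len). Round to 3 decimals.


scarf_len = 10/sin(7 deg) = 82.0551
cos(7 deg) = 0.992546
stress = 9741*0.992546/(22*82.0551) = 5.356 MPa

5.356


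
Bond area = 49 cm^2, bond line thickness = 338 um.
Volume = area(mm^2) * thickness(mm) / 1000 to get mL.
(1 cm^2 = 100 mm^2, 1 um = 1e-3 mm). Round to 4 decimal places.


area_mm2 = 49 * 100 = 4900
blt_mm = 338 * 1e-3 = 0.338
vol_mm3 = 4900 * 0.338 = 1656.2
vol_mL = 1656.2 / 1000 = 1.6562 mL

1.6562


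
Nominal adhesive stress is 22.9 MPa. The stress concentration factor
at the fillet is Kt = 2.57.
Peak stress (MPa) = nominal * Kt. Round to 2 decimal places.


Peak = 22.9 * 2.57 = 58.85 MPa

58.85


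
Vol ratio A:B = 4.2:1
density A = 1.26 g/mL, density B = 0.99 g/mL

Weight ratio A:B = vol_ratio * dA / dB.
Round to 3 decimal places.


Weight ratio = 4.2 * 1.26 / 0.99
= 5.345

5.345


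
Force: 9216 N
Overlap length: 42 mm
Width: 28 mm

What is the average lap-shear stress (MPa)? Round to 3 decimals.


Average shear stress = F / (overlap * width)
= 9216 / (42 * 28)
= 7.837 MPa

7.837


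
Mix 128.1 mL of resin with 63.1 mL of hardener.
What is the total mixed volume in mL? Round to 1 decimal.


Total = 128.1 + 63.1 = 191.2 mL

191.2


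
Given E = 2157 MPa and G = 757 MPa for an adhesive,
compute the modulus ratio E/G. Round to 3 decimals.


E/G ratio = 2157 / 757 = 2.849

2.849


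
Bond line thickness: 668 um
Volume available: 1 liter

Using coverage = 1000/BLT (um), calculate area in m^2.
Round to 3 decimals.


1 L = 1e6 mm^3, thickness = 668 um = 0.668 mm
Area = 1e6 / 0.668 mm^2 = (1e6 / 0.668) / 1e6 m^2 = 1000 / 668 m^2
= 1.497 m^2

1.497


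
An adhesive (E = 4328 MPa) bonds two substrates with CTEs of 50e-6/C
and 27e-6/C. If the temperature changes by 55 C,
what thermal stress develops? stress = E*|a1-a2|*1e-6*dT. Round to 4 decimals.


Stress = 4328 * |50 - 27| * 1e-6 * 55
= 5.4749 MPa

5.4749


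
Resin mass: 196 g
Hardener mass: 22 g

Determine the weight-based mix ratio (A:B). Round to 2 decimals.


Ratio = 196 / 22 = 8.91

8.91


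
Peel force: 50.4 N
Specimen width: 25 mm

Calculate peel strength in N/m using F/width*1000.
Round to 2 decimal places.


Peel strength = 50.4 / 25 * 1000 = 2016.00 N/m

2016.00


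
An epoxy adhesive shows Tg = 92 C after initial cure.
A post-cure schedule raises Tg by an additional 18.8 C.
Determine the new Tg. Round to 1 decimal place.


New Tg = 92 + 18.8
= 110.8 C

110.8


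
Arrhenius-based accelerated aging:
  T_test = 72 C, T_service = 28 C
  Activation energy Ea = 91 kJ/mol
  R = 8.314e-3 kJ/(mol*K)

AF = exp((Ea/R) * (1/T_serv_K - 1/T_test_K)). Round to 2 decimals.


T_test_K = 345.15, T_serv_K = 301.15
AF = exp((91/8.314e-3) * (1/301.15 - 1/345.15))
= 102.86

102.86


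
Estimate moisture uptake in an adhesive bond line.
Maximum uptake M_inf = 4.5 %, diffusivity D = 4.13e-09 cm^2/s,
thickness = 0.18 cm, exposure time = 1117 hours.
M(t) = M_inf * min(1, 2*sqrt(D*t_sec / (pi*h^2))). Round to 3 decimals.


Convert time: 1117 h = 4021200 s
ratio = min(1, 2*sqrt(4.13e-09*4021200/(pi*0.18^2)))
= 0.807859
M(t) = 4.5 * 0.807859 = 3.635%

3.635


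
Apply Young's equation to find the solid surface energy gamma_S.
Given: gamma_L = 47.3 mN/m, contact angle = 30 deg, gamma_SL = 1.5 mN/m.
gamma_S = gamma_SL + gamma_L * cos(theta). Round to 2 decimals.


theta_rad = 30 * pi/180 = 0.523599
gamma_S = 1.5 + 47.3 * cos(0.523599)
= 42.46 mN/m

42.46


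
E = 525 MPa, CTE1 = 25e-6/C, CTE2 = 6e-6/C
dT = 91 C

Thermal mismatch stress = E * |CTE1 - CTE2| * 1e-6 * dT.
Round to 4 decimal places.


= 525 * 19e-6 * 91
= 0.9077 MPa

0.9077


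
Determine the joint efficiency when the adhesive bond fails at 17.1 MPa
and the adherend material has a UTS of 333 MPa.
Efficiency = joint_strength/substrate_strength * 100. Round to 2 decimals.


Joint efficiency = 17.1 / 333 * 100
= 5.14%

5.14


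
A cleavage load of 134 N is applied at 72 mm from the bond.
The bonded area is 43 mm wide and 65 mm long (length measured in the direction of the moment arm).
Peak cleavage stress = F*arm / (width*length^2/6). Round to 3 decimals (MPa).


Moment = 134 * 72 = 9648 N*mm
Section modulus = 43 * 4225 / 6 = 181675 / 6 mm^3
Stress = 9648 / (181675 / 6) = 57888 / 181675
= 0.319 MPa

0.319


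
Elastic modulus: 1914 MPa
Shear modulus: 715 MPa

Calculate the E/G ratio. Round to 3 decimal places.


E / G = 1914 / 715 = 2.677

2.677


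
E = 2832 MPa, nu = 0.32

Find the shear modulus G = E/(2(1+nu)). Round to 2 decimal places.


G = 2832 / (2 * 1.32)
= 1072.73 MPa

1072.73


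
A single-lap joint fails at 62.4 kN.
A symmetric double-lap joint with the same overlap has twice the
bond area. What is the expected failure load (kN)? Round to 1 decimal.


Double-lap load = 2 * 62.4 = 124.8 kN

124.8


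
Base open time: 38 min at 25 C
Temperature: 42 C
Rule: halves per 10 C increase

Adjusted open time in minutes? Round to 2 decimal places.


Acceleration = 2^((42-25)/10) = 3.2490
Open time = 38 / 3.2490 = 11.70 min

11.70


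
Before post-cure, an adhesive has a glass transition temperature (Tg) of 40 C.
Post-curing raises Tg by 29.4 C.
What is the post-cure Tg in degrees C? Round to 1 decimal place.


Tg_post = Tg_base + delta_Tg
= 40 + 29.4
= 69.4 C

69.4
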